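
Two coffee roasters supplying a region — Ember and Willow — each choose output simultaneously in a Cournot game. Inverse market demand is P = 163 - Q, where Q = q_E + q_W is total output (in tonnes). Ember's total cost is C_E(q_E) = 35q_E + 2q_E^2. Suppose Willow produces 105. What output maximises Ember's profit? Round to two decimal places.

With the rival's output fixed at 105, Ember's profit is π_E = (163 - 105 - q_E)q_E - (35q_E + 2q_E²) = (58 - q_E)q_E - (35q_E + 2q_E²).
∂π_E/∂q_E = 23 - 6q_E = 0, so q_E = 23/6.

3.83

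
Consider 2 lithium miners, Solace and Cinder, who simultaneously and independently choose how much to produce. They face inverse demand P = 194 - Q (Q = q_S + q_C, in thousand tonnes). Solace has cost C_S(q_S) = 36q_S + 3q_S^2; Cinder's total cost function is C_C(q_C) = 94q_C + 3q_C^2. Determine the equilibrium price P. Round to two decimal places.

Solace's profit: π_S = (194 - Q)q_S - (36q_S + 3q_S²). Setting ∂π_S/∂q_S = 0: 158 - 8q_S - (q_C) = 0.
Cinder's profit: π_C = (194 - Q)q_C - (94q_C + 3q_C²). Setting ∂π_C/∂q_C = 0: 100 - 8q_C - (q_S) = 0.
Best responses: q_S = (158 - q_C)/8, q_C = (100 - q_S)/8.
Substituting one into the other gives q_S = 388/21 and q_C = 214/21.
Total output Q = 86/3, so price P = 194 - 86/3 = 496/3.

165.33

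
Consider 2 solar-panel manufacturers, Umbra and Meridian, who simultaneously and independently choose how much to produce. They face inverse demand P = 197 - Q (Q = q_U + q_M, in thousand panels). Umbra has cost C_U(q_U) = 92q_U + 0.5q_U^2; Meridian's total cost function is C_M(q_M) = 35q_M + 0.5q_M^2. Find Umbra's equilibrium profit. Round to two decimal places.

548.65

Umbra's profit: π_U = (197 - Q)q_U - (92q_U + (1/2)q_U²). Setting ∂π_U/∂q_U = 0: 105 - 3q_U - (q_M) = 0.
Meridian's profit: π_M = (197 - Q)q_M - (35q_M + (1/2)q_M²). Setting ∂π_M/∂q_M = 0: 162 - 3q_M - (q_U) = 0.
Rearranging gives the reaction functions q_U = (105 - q_M)/3 and q_M = (162 - q_U)/3.
Solving the pair: q_U = 153/8, q_M = 381/8.
Price P = 197 - 267/4 = 521/4.
Umbra's profit: (521/4)·(153/8) - 92·(153/8) - (1/2)(153/8)² = 548.6484.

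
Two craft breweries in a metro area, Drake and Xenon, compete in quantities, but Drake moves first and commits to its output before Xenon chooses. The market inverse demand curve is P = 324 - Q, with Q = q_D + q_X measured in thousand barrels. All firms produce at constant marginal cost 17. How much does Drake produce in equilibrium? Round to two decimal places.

153.50

Solve by backward induction. Given q_D, the follower Xenon maximises π_X = (324 - q_D - q_X)q_X - 17q_X.
Follower FOC: 307 - q_D - 2q_X = 0, so q_X(q_D) = (307 - q_D)/2.
The leader anticipates this reaction. Substituting into P = 324 - Q gives P = 341/2 - (1/2)q_D, so π_D = (341/2 - (1/2)q_D)q_D - 17q_D.
Leader FOC: 307/2 - q_D = 0, so q_D = 307/2.
Then q_X = (307 - 307/2)/2 = 307/4.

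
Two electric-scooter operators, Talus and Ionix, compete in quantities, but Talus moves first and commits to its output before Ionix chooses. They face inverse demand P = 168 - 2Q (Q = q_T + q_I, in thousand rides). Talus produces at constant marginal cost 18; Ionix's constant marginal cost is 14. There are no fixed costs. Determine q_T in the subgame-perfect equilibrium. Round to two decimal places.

36.50

The follower Ionix best-responds to any q_T: π_I = (168 - 2Q)q_I - 14q_I.
Setting the follower's marginal profit to zero, 154 - 2q_T - 4q_I = 0, i.e. q_I = (154 - 2q_T)/4.
Talus substitutes q_I(q_T) into its own profit: π_T = q_T(168 - 2q_T - (154 - 2q_T)/2) - 18q_T = (91 - q_T)q_T - 18q_T.
The leader's first-order condition 73 - 2q_T = 0 yields q_T = 73/2.
Then q_I = (154 - 2·(73/2))/4 = 81/4.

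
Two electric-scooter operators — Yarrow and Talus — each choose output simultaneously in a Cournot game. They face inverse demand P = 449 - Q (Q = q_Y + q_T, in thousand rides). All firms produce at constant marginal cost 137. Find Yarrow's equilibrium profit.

Each firm earns π_i = (449 - Q)q_i - 137q_i.
First-order condition (treating rivals' output as given): 312 - 2q_i - q_j = 0.
By symmetry each firm produces the same amount; substituting q_j = q_i yields q_i = 312/3 = 104.
Price P = 449 - 208 = 241.
Yarrow's profit: (241 - 137)·104 = 10816.

10816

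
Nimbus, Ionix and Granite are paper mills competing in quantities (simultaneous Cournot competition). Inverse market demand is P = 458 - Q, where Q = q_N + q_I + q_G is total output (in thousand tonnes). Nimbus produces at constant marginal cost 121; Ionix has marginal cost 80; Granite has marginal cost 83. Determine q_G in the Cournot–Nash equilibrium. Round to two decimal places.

Nimbus's profit: π_N = (458 - Q)q_N - (121q_N). Setting ∂π_N/∂q_N = 0: 337 - 2q_N - (q_I + q_G) = 0.
Ionix's first-order condition: 378 - 2q_I - (q_N + q_G) = 0.
Granite's profit: π_G = (458 - Q)q_G - (83q_G). Setting ∂π_G/∂q_G = 0: 375 - 2q_G - (q_N + q_I) = 0.
Adding the 3 conditions: 1090 − 2Q − 2Q = 0, i.e. Q = 545/2.
Back-substituting: q_N = (337 − 545/2) = 129/2, q_I = (378 − 545/2) = 211/2, q_G = (375 − 545/2) = 205/2.

102.50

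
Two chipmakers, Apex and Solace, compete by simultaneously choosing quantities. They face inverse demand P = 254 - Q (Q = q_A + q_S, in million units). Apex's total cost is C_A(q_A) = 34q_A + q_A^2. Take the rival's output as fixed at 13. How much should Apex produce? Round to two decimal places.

With the rival's output fixed at 13, Apex's profit is π_A = (254 - 13 - q_A)q_A - (34q_A + q_A²) = (241 - q_A)q_A - (34q_A + q_A²).
∂π_A/∂q_A = 207 - 4q_A = 0, so q_A = 207/4.

51.75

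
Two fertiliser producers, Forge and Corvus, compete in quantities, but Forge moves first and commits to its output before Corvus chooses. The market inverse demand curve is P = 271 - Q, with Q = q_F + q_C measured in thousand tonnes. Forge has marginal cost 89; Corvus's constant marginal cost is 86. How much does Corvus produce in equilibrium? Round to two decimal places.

Solve by backward induction. Given q_F, the follower Corvus maximises π_C = (271 - q_F - q_C)q_C - 86q_C.
Setting the follower's marginal profit to zero, 185 - q_F - 2q_C = 0, i.e. q_C = (185 - q_F)/2.
Forge substitutes q_C(q_F) into its own profit: π_F = q_F(271 - q_F - (185 - q_F)/2) - 89q_F = (357/2 - (1/2)q_F)q_F - 89q_F.
Maximising: ∂π_F/∂q_F = 179/2 - q_F = 0, giving q_F = 179/2.
Then q_C = (185 - 179/2)/2 = 191/4.

47.75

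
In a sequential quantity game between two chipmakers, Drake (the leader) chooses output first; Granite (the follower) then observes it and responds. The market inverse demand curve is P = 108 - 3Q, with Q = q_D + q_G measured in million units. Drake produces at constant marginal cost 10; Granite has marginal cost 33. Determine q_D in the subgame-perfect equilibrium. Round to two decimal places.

20.17

The follower Granite best-responds to any q_D: π_G = (108 - 3Q)q_G - 33q_G.
Follower FOC: 75 - 3q_D - 6q_G = 0, so q_G(q_D) = (75 - 3q_D)/6.
Drake substitutes q_G(q_D) into its own profit: π_D = q_D(108 - 3q_D - (75 - 3q_D)/2) - 10q_D = (141/2 - (3/2)q_D)q_D - 10q_D.
The leader's first-order condition 121/2 - 3q_D = 0 yields q_D = 121/6.
Then q_G = (75 - 3·(121/6))/6 = 29/12.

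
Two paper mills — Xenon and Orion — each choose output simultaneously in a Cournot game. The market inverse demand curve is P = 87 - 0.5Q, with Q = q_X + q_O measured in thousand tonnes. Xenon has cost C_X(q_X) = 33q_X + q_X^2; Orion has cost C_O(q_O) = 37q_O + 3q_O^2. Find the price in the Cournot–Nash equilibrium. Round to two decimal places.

Xenon's profit: π_X = (87 - 0.5Q)q_X - (33q_X + q_X²). Setting ∂π_X/∂q_X = 0: 54 - 3q_X - (1/2)(q_O) = 0.
Orion's first-order condition: 50 - 7q_O - (1/2)(q_X) = 0.
So q_X = (54 - (1/2)q_O)/3 and q_O = (50 - (1/2)q_X)/7.
Solving the pair: q_X = 1412/83, q_O = 492/83.
Total output Q = 1904/83, so price P = 87 - (1/2)·(1904/83) = 75.5301.

75.53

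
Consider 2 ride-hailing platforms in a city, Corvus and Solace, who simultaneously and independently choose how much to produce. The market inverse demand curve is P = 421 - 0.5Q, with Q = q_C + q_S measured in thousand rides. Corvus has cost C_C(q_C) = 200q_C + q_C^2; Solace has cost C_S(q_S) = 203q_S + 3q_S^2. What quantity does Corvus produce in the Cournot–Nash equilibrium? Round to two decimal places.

Corvus's profit: π_C = (421 - 0.5Q)q_C - (200q_C + q_C²). Setting ∂π_C/∂q_C = 0: 221 - 3q_C - (1/2)(q_S) = 0.
Solace's first-order condition: 218 - 7q_S - (1/2)(q_C) = 0.
Best responses: q_C = (221 - (1/2)q_S)/3, q_S = (218 - (1/2)q_C)/7.
Solving the pair: q_C = 69.3012, q_S = 26.1928.

69.30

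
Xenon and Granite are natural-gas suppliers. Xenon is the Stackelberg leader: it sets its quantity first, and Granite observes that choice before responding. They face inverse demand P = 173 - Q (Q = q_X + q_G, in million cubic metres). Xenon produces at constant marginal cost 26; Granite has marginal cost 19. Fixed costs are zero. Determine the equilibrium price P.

61

Solve by backward induction. Given q_X, the follower Granite maximises π_G = (173 - q_X - q_G)q_G - 19q_G.
Follower FOC: 154 - q_X - 2q_G = 0, so q_G(q_X) = (154 - q_X)/2.
The leader anticipates this reaction. Substituting into P = 173 - Q gives P = 96 - (1/2)q_X, so π_X = (96 - (1/2)q_X)q_X - 26q_X.
The leader's first-order condition 70 - q_X = 0 yields q_X = 70.
Then q_G = (154 - 70)/2 = 42.
Total output Q = 112, so price P = 173 - 112 = 61.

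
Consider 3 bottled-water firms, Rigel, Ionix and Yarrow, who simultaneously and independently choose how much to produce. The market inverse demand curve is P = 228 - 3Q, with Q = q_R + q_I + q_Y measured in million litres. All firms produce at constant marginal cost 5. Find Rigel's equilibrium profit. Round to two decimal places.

Each firm earns π_i = (228 - 3Q)q_i - 5q_i.
Setting ∂π_i/∂q_i = 0 with rivals' quantities fixed: 223 - 6q_i - 3·Σ_{j≠i} q_j = 0.
By symmetry each firm produces the same amount; substituting Σ_{j≠i} q_j = 2q_i yields q_i = 223/12.
Price P = 228 - 3·(223/4) = 243/4.
Rigel's profit: (243/4 - 5)·(223/12) = 1036.0208.

1036.02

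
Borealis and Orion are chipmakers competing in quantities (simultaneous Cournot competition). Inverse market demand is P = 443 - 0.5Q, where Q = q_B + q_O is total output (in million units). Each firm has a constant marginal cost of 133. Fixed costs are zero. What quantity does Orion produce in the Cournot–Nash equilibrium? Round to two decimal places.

206.67

Each firm earns π_i = (443 - 0.5Q)q_i - 133q_i.
Setting ∂π_i/∂q_i = 0 with rivals' quantities fixed: 310 - q_i - (1/2)q_j = 0.
By symmetry each firm produces the same amount; substituting q_j = q_i yields q_i = 310/(3/2) = 620/3.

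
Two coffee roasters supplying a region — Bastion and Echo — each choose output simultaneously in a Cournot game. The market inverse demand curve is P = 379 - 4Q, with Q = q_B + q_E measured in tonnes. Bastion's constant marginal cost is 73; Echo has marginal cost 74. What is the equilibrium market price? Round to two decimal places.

175.33

Bastion's profit: π_B = (379 - 4Q)q_B - (73q_B). Setting ∂π_B/∂q_B = 0: 306 - 8q_B - 4(q_E) = 0.
Echo's first-order condition: 305 - 8q_E - 4(q_B) = 0.
Rearranging gives the reaction functions q_B = (306 - 4q_E)/8 and q_E = (305 - 4q_B)/8.
Substituting one into the other gives q_B = 307/12 and q_E = 76/3.
Total output Q = 611/12, so price P = 379 - 4·(611/12) = 526/3.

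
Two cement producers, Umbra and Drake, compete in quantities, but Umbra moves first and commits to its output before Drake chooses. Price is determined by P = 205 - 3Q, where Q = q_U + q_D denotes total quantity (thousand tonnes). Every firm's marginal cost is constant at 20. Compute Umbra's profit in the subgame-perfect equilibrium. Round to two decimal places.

The follower Drake best-responds to any q_U: π_D = (205 - 3Q)q_D - 20q_D.
Setting the follower's marginal profit to zero, 185 - 3q_U - 6q_D = 0, i.e. q_D = (185 - 3q_U)/6.
The leader anticipates this reaction. Substituting into P = 205 - 3Q gives P = 225/2 - (3/2)q_U, so π_U = (225/2 - (3/2)q_U)q_U - 20q_U.
Maximising: ∂π_U/∂q_U = 185/2 - 3q_U = 0, giving q_U = 185/6.
Then q_D = (185 - 3·(185/6))/6 = 185/12.
Price P = 205 - 3·(185/4) = 265/4.
Umbra's profit: (265/4 - 20)·(185/6) = 1426.0417.

1426.04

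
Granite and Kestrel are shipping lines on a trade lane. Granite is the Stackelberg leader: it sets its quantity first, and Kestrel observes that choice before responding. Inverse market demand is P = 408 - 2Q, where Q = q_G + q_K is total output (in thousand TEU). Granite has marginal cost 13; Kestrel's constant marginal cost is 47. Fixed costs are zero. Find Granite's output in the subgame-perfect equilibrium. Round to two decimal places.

Solve by backward induction. Given q_G, the follower Kestrel maximises π_K = (408 - 2q_G - 2q_K)q_K - 47q_K.
Follower FOC: 361 - 2q_G - 4q_K = 0, so q_K(q_G) = (361 - 2q_G)/4.
Granite substitutes q_K(q_G) into its own profit: π_G = q_G(408 - 2q_G - (361 - 2q_G)/2) - 13q_G = (455/2 - q_G)q_G - 13q_G.
The leader's first-order condition 429/2 - 2q_G = 0 yields q_G = 429/4.
Then q_K = (361 - 2·(429/4))/4 = 293/8.

107.25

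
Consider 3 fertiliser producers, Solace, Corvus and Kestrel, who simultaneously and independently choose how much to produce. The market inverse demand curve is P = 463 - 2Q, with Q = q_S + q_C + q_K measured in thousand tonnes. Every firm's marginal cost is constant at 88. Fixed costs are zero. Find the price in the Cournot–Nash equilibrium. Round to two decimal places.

Each firm earns π_i = (463 - 2Q)q_i - 88q_i.
Setting ∂π_i/∂q_i = 0 with rivals' quantities fixed: 375 - 4q_i - 2·Σ_{j≠i} q_j = 0.
By symmetry each firm produces the same amount; substituting Σ_{j≠i} q_j = 2q_i yields q_i = 375/8.
Total output Q = 1125/8, so price P = 463 - 2·(1125/8) = 727/4.

181.75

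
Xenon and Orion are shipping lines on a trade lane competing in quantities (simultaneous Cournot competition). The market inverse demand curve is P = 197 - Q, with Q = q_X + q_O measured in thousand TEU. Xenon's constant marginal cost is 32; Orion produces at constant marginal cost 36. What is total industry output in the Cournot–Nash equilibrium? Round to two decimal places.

108.67

Xenon's profit: π_X = (197 - Q)q_X - (32q_X). Setting ∂π_X/∂q_X = 0: 165 - 2q_X - (q_O) = 0.
Orion's first-order condition: 161 - 2q_O - (q_X) = 0.
Rearranging gives the reaction functions q_X = (165 - q_O)/2 and q_O = (161 - q_X)/2.
Substituting one into the other gives q_X = 169/3 and q_O = 157/3.
Total output Q = 169/3 + 157/3 = 326/3.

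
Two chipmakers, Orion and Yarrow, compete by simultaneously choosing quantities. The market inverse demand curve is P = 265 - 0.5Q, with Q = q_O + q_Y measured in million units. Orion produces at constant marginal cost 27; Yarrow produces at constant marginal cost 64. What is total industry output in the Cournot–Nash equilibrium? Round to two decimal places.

292.67

Orion's profit: π_O = (265 - 0.5Q)q_O - (27q_O). Setting ∂π_O/∂q_O = 0: 238 - q_O - (1/2)(q_Y) = 0.
Yarrow's profit: π_Y = (265 - 0.5Q)q_Y - (64q_Y). Setting ∂π_Y/∂q_Y = 0: 201 - q_Y - (1/2)(q_O) = 0.
Best responses: q_O = (238 - (1/2)q_Y), q_Y = (201 - (1/2)q_O).
Substituting one into the other gives q_O = 550/3 and q_Y = 328/3.
Total output Q = 550/3 + 328/3 = 878/3.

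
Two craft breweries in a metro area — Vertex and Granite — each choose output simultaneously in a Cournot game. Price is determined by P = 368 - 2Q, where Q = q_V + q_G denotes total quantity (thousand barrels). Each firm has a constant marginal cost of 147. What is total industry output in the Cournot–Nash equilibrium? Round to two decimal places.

73.67

A representative firm's profit is π_i = q_i(368 - 2Q) - 147q_i.
Setting ∂π_i/∂q_i = 0 with rivals' quantities fixed: 221 - 4q_i - 2q_j = 0.
By symmetry each firm produces the same amount; substituting q_j = q_i yields q_i = 221/6.
Total output Q = 221/6 + 221/6 = 221/3.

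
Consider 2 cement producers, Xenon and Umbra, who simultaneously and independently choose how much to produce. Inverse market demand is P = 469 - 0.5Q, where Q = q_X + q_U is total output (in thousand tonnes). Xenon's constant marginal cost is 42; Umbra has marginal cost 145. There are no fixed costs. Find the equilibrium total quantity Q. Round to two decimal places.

500.67

Xenon's profit: π_X = (469 - 0.5Q)q_X - (42q_X). Setting ∂π_X/∂q_X = 0: 427 - q_X - (1/2)(q_U) = 0.
Umbra's profit: π_U = (469 - 0.5Q)q_U - (145q_U). Setting ∂π_U/∂q_U = 0: 324 - q_U - (1/2)(q_X) = 0.
Best responses: q_X = (427 - (1/2)q_U), q_U = (324 - (1/2)q_X).
Solving the pair: q_X = 1060/3, q_U = 442/3.
Total output Q = 1060/3 + 442/3 = 1502/3.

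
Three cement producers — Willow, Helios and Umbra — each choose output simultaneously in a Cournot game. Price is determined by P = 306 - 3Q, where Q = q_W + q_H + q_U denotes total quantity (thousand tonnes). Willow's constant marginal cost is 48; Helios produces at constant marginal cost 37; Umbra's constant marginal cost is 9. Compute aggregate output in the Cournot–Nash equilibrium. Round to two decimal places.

Willow's profit: π_W = (306 - 3Q)q_W - (48q_W). Setting ∂π_W/∂q_W = 0: 258 - 6q_W - 3(q_H + q_U) = 0.
Helios's profit: π_H = (306 - 3Q)q_H - (37q_H). Setting ∂π_H/∂q_H = 0: 269 - 6q_H - 3(q_W + q_U) = 0.
Umbra's first-order condition: 297 - 6q_U - 3(q_W + q_H) = 0.
Summing all 3 equations gives 824 − 12Q = 0, hence Q = 206/3.
Back-substituting: q_W = (258 − 206)/3 = 52/3, q_H = (269 − 206)/3 = 21, q_U = (297 − 206)/3 = 91/3.
Total output Q = 52/3 + 21 + 91/3 = 206/3.

68.67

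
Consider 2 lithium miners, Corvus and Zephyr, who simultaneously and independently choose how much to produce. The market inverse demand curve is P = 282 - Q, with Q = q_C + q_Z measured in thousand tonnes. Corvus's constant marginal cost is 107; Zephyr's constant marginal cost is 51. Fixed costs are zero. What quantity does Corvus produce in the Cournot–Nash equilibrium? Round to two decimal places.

Corvus's profit: π_C = (282 - Q)q_C - (107q_C). Setting ∂π_C/∂q_C = 0: 175 - 2q_C - (q_Z) = 0.
Zephyr's first-order condition: 231 - 2q_Z - (q_C) = 0.
Best responses: q_C = (175 - q_Z)/2, q_Z = (231 - q_C)/2.
Solving the pair: q_C = 119/3, q_Z = 287/3.

39.67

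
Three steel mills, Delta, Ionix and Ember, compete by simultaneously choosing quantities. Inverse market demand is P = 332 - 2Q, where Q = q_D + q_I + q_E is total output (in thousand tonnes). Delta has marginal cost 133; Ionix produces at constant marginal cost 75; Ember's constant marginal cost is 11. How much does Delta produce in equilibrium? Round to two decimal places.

2.38

Delta's profit: π_D = (332 - 2Q)q_D - (133q_D). Setting ∂π_D/∂q_D = 0: 199 - 4q_D - 2(q_I + q_E) = 0.
Ionix's profit: π_I = (332 - 2Q)q_I - (75q_I). Setting ∂π_I/∂q_I = 0: 257 - 4q_I - 2(q_D + q_E) = 0.
Ember's first-order condition: 321 - 4q_E - 2(q_D + q_I) = 0.
Adding the 3 first-order conditions: 777 − 8Q = 0, so Q = 777/8.
Back-substituting: q_D = (199 − 777/4)/2 = 19/8, q_I = (257 − 777/4)/2 = 251/8, q_E = (321 − 777/4)/2 = 507/8.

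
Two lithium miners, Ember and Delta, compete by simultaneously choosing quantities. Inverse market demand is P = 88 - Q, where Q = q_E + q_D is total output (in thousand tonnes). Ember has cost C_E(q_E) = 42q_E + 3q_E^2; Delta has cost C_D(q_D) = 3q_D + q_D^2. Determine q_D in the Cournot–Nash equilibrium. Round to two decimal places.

20.45

Ember's profit: π_E = (88 - Q)q_E - (42q_E + 3q_E²). Setting ∂π_E/∂q_E = 0: 46 - 8q_E - (q_D) = 0.
Delta's first-order condition: 85 - 4q_D - (q_E) = 0.
So q_E = (46 - q_D)/8 and q_D = (85 - q_E)/4.
Substituting one into the other gives q_E = 99/31 and q_D = 634/31.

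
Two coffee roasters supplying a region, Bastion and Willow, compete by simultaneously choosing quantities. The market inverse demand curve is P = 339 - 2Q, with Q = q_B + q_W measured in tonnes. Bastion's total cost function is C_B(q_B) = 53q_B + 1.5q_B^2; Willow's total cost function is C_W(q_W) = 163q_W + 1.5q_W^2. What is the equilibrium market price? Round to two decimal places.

Bastion's profit: π_B = (339 - 2Q)q_B - (53q_B + (3/2)q_B²). Setting ∂π_B/∂q_B = 0: 286 - 7q_B - 2(q_W) = 0.
Willow's profit: π_W = (339 - 2Q)q_W - (163q_W + (3/2)q_W²). Setting ∂π_W/∂q_W = 0: 176 - 7q_W - 2(q_B) = 0.
Best responses: q_B = (286 - 2q_W)/7, q_W = (176 - 2q_B)/7.
Substituting one into the other gives q_B = 110/3 and q_W = 44/3.
Total output Q = 154/3, so price P = 339 - 2·(154/3) = 709/3.

236.33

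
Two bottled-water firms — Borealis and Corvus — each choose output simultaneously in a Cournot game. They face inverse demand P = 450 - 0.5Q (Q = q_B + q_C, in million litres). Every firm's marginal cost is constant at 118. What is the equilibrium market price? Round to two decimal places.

A representative firm's profit is π_i = q_i(450 - 0.5Q) - 118q_i.
First-order condition (treating rivals' output as given): 332 - q_i - (1/2)q_j = 0.
By symmetry each firm produces the same amount; substituting q_j = q_i yields q_i = 332/(3/2) = 664/3.
Total output Q = 1328/3, so price P = 450 - (1/2)·(1328/3) = 686/3.

228.67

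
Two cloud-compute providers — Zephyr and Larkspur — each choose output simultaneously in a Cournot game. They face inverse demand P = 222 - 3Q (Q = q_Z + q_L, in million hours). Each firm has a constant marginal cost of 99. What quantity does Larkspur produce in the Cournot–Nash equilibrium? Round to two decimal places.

Each firm earns π_i = (222 - 3Q)q_i - 99q_i.
First-order condition (treating rivals' output as given): 123 - 6q_i - 3q_j = 0.
By symmetry each firm produces the same amount; substituting q_j = q_i yields q_i = 123/9 = 41/3.

13.67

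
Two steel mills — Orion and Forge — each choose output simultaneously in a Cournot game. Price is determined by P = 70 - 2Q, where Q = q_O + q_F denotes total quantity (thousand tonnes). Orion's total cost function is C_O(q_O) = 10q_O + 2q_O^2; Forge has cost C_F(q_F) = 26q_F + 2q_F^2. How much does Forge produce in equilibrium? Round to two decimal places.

Orion's profit: π_O = (70 - 2Q)q_O - (10q_O + 2q_O²). Setting ∂π_O/∂q_O = 0: 60 - 8q_O - 2(q_F) = 0.
Forge's first-order condition: 44 - 8q_F - 2(q_O) = 0.
So q_O = (60 - 2q_F)/8 and q_F = (44 - 2q_O)/8.
Solving the pair: q_O = 98/15, q_F = 58/15.

3.87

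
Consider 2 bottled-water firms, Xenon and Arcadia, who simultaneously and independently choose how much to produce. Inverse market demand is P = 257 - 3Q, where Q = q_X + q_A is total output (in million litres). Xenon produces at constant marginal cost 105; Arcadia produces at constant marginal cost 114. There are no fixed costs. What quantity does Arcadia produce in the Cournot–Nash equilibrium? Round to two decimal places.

Xenon's profit: π_X = (257 - 3Q)q_X - (105q_X). Setting ∂π_X/∂q_X = 0: 152 - 6q_X - 3(q_A) = 0.
Arcadia's profit: π_A = (257 - 3Q)q_A - (114q_A). Setting ∂π_A/∂q_A = 0: 143 - 6q_A - 3(q_X) = 0.
Best responses: q_X = (152 - 3q_A)/6, q_A = (143 - 3q_X)/6.
Solving the pair: q_X = 161/9, q_A = 134/9.

14.89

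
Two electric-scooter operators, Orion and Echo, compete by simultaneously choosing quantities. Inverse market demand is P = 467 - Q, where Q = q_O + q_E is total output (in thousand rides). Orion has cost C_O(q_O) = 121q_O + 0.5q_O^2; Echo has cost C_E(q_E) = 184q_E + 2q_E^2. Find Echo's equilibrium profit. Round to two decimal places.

Orion's profit: π_O = (467 - Q)q_O - (121q_O + (1/2)q_O²). Setting ∂π_O/∂q_O = 0: 346 - 3q_O - (q_E) = 0.
Echo's profit: π_E = (467 - Q)q_E - (184q_E + 2q_E²). Setting ∂π_E/∂q_E = 0: 283 - 6q_E - (q_O) = 0.
Best responses: q_O = (346 - q_E)/3, q_E = (283 - q_O)/6.
Substituting one into the other gives q_O = 1793/17 and q_E = 503/17.
Price P = 467 - 135.0588 = 331.9412.
Echo's profit: 331.9412·(503/17) - 184·(503/17) - 2(503/17)² = 2626.3910.

2626.39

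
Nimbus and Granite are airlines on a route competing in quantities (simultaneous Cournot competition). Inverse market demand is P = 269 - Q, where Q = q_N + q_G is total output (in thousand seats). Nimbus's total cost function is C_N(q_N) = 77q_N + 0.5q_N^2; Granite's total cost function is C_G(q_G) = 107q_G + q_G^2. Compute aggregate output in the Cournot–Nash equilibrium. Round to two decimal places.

Nimbus's profit: π_N = (269 - Q)q_N - (77q_N + (1/2)q_N²). Setting ∂π_N/∂q_N = 0: 192 - 3q_N - (q_G) = 0.
Granite's profit: π_G = (269 - Q)q_G - (107q_G + q_G²). Setting ∂π_G/∂q_G = 0: 162 - 4q_G - (q_N) = 0.
So q_N = (192 - q_G)/3 and q_G = (162 - q_N)/4.
Solving the pair: q_N = 606/11, q_G = 294/11.
Total output Q = 606/11 + 294/11 = 900/11.

81.82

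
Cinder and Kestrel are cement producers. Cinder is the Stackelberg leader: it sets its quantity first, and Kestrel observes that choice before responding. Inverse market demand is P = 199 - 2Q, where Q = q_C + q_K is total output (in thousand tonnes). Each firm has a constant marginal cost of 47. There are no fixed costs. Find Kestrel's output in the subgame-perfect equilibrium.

19

Solve by backward induction. Given q_C, the follower Kestrel maximises π_K = (199 - 2q_C - 2q_K)q_K - 47q_K.
∂π_K/∂q_K = 152 - 2q_C - 4q_K = 0 gives the reaction function q_K = (152 - 2q_C)/4.
Cinder substitutes q_K(q_C) into its own profit: π_C = q_C(199 - 2q_C - (152 - 2q_C)/2) - 47q_C = (123 - q_C)q_C - 47q_C.
Maximising: ∂π_C/∂q_C = 76 - 2q_C = 0, giving q_C = 38.
Then q_K = (152 - 2·38)/4 = 19.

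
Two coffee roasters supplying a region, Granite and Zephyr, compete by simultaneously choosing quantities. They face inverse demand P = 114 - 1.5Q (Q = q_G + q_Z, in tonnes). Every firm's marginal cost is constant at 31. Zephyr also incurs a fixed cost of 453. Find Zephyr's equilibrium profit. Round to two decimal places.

Each firm earns π_i = (114 - 1.5Q)q_i - 31q_i.
Setting ∂π_i/∂q_i = 0 with rivals' quantities fixed: 83 - 3q_i - (3/2)q_j = 0.
By symmetry each firm produces the same amount; substituting q_j = q_i yields q_i = 83/(9/2) = 166/9.
Price P = 114 - (3/2)·(332/9) = 176/3.
Zephyr's profit: (176/3 - 31)·(166/9) - 453 = 1547/27.

57.30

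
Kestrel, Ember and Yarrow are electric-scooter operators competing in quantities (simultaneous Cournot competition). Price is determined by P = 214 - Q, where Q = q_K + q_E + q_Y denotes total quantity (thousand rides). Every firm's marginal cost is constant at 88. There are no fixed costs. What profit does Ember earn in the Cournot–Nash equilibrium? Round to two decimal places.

Each firm earns π_i = (214 - Q)q_i - 88q_i.
Setting ∂π_i/∂q_i = 0 with rivals' quantities fixed: 126 - 2q_i - Σ_{j≠i} q_j = 0.
By symmetry each firm produces the same amount; substituting Σ_{j≠i} q_j = 2q_i yields q_i = 126/4 = 63/2.
Price P = 214 - 189/2 = 239/2.
Ember's profit: (239/2 - 88)·(63/2) = 992.2500.

992.25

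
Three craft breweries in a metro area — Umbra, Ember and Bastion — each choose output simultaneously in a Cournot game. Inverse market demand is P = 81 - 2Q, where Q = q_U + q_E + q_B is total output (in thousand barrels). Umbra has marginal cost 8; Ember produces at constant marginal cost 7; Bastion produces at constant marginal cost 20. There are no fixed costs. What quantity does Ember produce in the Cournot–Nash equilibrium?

11

Umbra's profit: π_U = (81 - 2Q)q_U - (8q_U). Setting ∂π_U/∂q_U = 0: 73 - 4q_U - 2(q_E + q_B) = 0.
Ember's profit: π_E = (81 - 2Q)q_E - (7q_E). Setting ∂π_E/∂q_E = 0: 74 - 4q_E - 2(q_U + q_B) = 0.
Bastion's first-order condition: 61 - 4q_B - 2(q_U + q_E) = 0.
Summing all 3 equations gives 208 − 8Q = 0, hence Q = 26.
Back-substituting: q_U = (73 − 52)/2 = 21/2, q_E = (74 − 52)/2 = 11, q_B = (61 − 52)/2 = 9/2.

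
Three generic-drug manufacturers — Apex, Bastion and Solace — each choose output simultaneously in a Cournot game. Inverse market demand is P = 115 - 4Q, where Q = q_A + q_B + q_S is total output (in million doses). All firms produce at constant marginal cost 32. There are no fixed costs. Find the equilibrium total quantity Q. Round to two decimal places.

15.56

A representative firm's profit is π_i = q_i(115 - 4Q) - 32q_i.
Setting ∂π_i/∂q_i = 0 with rivals' quantities fixed: 83 - 8q_i - 4·Σ_{j≠i} q_j = 0.
By symmetry each firm produces the same amount; substituting Σ_{j≠i} q_j = 2q_i yields q_i = 83/16.
Total output Q = 83/16 + 83/16 + 83/16 = 249/16.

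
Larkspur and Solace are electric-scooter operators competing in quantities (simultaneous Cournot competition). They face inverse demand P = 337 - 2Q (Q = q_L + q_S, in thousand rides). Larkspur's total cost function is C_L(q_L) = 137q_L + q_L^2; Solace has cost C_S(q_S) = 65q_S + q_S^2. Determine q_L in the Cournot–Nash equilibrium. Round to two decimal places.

20.50

Larkspur's profit: π_L = (337 - 2Q)q_L - (137q_L + q_L²). Setting ∂π_L/∂q_L = 0: 200 - 6q_L - 2(q_S) = 0.
Solace's first-order condition: 272 - 6q_S - 2(q_L) = 0.
Best responses: q_L = (200 - 2q_S)/6, q_S = (272 - 2q_L)/6.
Substituting one into the other gives q_L = 41/2 and q_S = 77/2.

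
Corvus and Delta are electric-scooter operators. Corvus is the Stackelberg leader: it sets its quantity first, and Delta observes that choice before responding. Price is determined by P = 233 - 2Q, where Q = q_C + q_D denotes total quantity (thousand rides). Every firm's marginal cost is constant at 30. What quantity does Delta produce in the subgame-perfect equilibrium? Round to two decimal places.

25.38

The follower Delta best-responds to any q_C: π_D = (233 - 2Q)q_D - 30q_D.
Follower FOC: 203 - 2q_C - 4q_D = 0, so q_D(q_C) = (203 - 2q_C)/4.
The leader anticipates this reaction. Substituting into P = 233 - 2Q gives P = 263/2 - q_C, so π_C = (263/2 - q_C)q_C - 30q_C.
Leader FOC: 203/2 - 2q_C = 0, so q_C = 203/4.
Then q_D = (203 - 2·(203/4))/4 = 203/8.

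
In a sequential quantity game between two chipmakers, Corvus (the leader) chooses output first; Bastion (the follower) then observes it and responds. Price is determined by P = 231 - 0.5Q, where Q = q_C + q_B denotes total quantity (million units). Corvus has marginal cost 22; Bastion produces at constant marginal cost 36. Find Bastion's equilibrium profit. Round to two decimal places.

Solve by backward induction. Given q_C, the follower Bastion maximises π_B = (231 - (1/2)q_C - (1/2)q_B)q_B - 36q_B.
Follower FOC: 195 - (1/2)q_C - q_B = 0, so q_B(q_C) = (195 - (1/2)q_C).
The leader anticipates this reaction. Substituting into P = 231 - 0.5Q gives P = 267/2 - (1/4)q_C, so π_C = (267/2 - (1/4)q_C)q_C - 22q_C.
Leader FOC: 223/2 - (1/2)q_C = 0, so q_C = 223.
Then q_B = (195 - (1/2)·223) = 167/2.
Price P = 231 - (1/2)·(613/2) = 311/4.
Bastion's profit: (311/4 - 36)·(167/2) = 3486.1250.

3486.13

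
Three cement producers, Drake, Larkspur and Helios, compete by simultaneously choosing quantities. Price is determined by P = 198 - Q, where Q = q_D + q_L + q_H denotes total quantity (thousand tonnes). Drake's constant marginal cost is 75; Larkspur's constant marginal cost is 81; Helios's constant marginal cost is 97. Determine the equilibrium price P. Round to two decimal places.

112.75

Drake's profit: π_D = (198 - Q)q_D - (75q_D). Setting ∂π_D/∂q_D = 0: 123 - 2q_D - (q_L + q_H) = 0.
Larkspur's first-order condition: 117 - 2q_L - (q_D + q_H) = 0.
Helios's first-order condition: 101 - 2q_H - (q_D + q_L) = 0.
Summing all 3 equations gives 341 − 4Q = 0, hence Q = 341/4.
Back-substituting: q_D = (123 − 341/4) = 151/4, q_L = (117 − 341/4) = 127/4, q_H = (101 − 341/4) = 63/4.
Total output Q = 341/4, so price P = 198 - 341/4 = 451/4.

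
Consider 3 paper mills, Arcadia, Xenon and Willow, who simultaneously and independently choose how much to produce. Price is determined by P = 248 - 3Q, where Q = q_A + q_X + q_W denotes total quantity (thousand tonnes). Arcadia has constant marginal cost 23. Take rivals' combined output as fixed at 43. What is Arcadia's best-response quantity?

With rivals' combined output fixed at 43, Arcadia's profit is π_A = (248 - 3·43 - 3q_A)q_A - (23q_A) = (119 - 3q_A)q_A - (23q_A).
∂π_A/∂q_A = 96 - 6q_A = 0, so q_A = 16.

16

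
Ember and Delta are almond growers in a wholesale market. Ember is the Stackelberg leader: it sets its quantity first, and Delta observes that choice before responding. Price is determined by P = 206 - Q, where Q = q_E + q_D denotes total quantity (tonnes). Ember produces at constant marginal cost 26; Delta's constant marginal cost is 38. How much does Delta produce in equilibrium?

36

The follower Delta best-responds to any q_E: π_D = (206 - Q)q_D - 38q_D.
Setting the follower's marginal profit to zero, 168 - q_E - 2q_D = 0, i.e. q_D = (168 - q_E)/2.
Ember substitutes q_D(q_E) into its own profit: π_E = q_E(206 - q_E - (168 - q_E)/2) - 26q_E = (122 - (1/2)q_E)q_E - 26q_E.
Maximising: ∂π_E/∂q_E = 96 - q_E = 0, giving q_E = 96.
Then q_D = (168 - 96)/2 = 36.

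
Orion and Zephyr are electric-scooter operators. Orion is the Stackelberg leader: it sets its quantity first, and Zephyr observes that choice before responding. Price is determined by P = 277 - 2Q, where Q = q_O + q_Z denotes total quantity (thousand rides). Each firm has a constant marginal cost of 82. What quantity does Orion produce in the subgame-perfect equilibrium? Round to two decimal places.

Solve by backward induction. Given q_O, the follower Zephyr maximises π_Z = (277 - 2q_O - 2q_Z)q_Z - 82q_Z.
Follower FOC: 195 - 2q_O - 4q_Z = 0, so q_Z(q_O) = (195 - 2q_O)/4.
Orion substitutes q_Z(q_O) into its own profit: π_O = q_O(277 - 2q_O - (195 - 2q_O)/2) - 82q_O = (359/2 - q_O)q_O - 82q_O.
Leader FOC: 195/2 - 2q_O = 0, so q_O = 195/4.
Then q_Z = (195 - 2·(195/4))/4 = 195/8.

48.75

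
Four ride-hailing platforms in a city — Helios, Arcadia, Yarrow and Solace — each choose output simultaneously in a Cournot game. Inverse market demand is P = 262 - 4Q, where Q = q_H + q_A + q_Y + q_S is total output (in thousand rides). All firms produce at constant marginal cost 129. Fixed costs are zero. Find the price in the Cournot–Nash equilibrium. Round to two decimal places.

A representative firm's profit is π_i = q_i(262 - 4Q) - 129q_i.
Setting ∂π_i/∂q_i = 0 with rivals' quantities fixed: 133 - 8q_i - 4·Σ_{j≠i} q_j = 0.
By symmetry each firm produces the same amount; substituting Σ_{j≠i} q_j = 3q_i yields q_i = 133/20.
Total output Q = 133/5, so price P = 262 - 4·(133/5) = 778/5.

155.60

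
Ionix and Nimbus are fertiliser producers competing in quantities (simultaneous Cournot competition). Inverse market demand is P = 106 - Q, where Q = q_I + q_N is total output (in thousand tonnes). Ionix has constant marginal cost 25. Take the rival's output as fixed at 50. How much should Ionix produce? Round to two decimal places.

With the rival's output fixed at 50, Ionix's profit is π_I = (106 - 50 - q_I)q_I - (25q_I) = (56 - q_I)q_I - (25q_I).
∂π_I/∂q_I = 31 - 2q_I = 0, so q_I = 31/2.

15.50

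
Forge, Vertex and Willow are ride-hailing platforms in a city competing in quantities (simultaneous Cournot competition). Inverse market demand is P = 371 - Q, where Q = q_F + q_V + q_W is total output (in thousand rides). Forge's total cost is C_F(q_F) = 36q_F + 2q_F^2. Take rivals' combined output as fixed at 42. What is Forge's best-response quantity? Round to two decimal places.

With rivals' combined output fixed at 42, Forge's profit is π_F = (371 - 42 - q_F)q_F - (36q_F + 2q_F²) = (329 - q_F)q_F - (36q_F + 2q_F²).
∂π_F/∂q_F = 293 - 6q_F = 0, so q_F = 293/6.

48.83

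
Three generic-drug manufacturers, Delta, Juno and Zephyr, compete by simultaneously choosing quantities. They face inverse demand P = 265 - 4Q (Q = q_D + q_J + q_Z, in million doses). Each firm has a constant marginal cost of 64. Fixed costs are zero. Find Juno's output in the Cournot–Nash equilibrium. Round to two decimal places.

A representative firm's profit is π_i = q_i(265 - 4Q) - 64q_i.
First-order condition (treating rivals' output as given): 201 - 8q_i - 4·Σ_{j≠i} q_j = 0.
With identical firms every q_j equals q_i, so Σ_{j≠i} q_j = 2q_i and 201 = 16q_i, giving q_i = 201/16.

12.56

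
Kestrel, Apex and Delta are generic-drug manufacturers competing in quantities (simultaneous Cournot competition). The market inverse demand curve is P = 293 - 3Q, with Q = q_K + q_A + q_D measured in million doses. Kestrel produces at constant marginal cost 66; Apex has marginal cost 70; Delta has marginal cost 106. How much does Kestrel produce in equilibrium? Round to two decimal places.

22.58

Kestrel's profit: π_K = (293 - 3Q)q_K - (66q_K). Setting ∂π_K/∂q_K = 0: 227 - 6q_K - 3(q_A + q_D) = 0.
Apex's profit: π_A = (293 - 3Q)q_A - (70q_A). Setting ∂π_A/∂q_A = 0: 223 - 6q_A - 3(q_K + q_D) = 0.
Delta's profit: π_D = (293 - 3Q)q_D - (106q_D). Setting ∂π_D/∂q_D = 0: 187 - 6q_D - 3(q_K + q_A) = 0.
Adding the 3 first-order conditions: 637 − 12Q = 0, so Q = 637/12.
Back-substituting: q_K = (227 − 637/4)/3 = 271/12, q_A = (223 − 637/4)/3 = 85/4, q_D = (187 − 637/4)/3 = 37/4.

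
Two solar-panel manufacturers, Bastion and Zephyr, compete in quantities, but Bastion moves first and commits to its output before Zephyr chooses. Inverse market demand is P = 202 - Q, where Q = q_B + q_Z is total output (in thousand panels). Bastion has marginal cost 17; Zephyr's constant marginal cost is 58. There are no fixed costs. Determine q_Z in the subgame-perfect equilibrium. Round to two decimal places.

Solve by backward induction. Given q_B, the follower Zephyr maximises π_Z = (202 - q_B - q_Z)q_Z - 58q_Z.
Follower FOC: 144 - q_B - 2q_Z = 0, so q_Z(q_B) = (144 - q_B)/2.
Bastion substitutes q_Z(q_B) into its own profit: π_B = q_B(202 - q_B - (144 - q_B)/2) - 17q_B = (130 - (1/2)q_B)q_B - 17q_B.
Maximising: ∂π_B/∂q_B = 113 - q_B = 0, giving q_B = 113.
Then q_Z = (144 - 113)/2 = 31/2.

15.50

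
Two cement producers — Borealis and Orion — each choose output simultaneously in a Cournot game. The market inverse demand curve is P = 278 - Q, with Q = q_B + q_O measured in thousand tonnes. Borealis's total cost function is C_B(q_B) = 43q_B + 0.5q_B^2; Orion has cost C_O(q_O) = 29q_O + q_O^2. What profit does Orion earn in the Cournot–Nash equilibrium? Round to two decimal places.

4332.96

Borealis's profit: π_B = (278 - Q)q_B - (43q_B + (1/2)q_B²). Setting ∂π_B/∂q_B = 0: 235 - 3q_B - (q_O) = 0.
Orion's profit: π_O = (278 - Q)q_O - (29q_O + q_O²). Setting ∂π_O/∂q_O = 0: 249 - 4q_O - (q_B) = 0.
So q_B = (235 - q_O)/3 and q_O = (249 - q_B)/4.
Solving the pair: q_B = 691/11, q_O = 512/11.
Price P = 278 - 1203/11 = 1855/11.
Orion's profit: (1855/11)·(512/11) - 29·(512/11) - (512/11)² = 4332.9587.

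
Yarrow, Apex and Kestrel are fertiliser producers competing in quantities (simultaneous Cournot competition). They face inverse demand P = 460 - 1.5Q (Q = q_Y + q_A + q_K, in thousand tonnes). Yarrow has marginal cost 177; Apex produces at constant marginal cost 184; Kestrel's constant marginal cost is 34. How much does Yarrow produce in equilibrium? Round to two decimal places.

24.50

Yarrow's profit: π_Y = (460 - 1.5Q)q_Y - (177q_Y). Setting ∂π_Y/∂q_Y = 0: 283 - 3q_Y - (3/2)(q_A + q_K) = 0.
Apex's first-order condition: 276 - 3q_A - (3/2)(q_Y + q_K) = 0.
Kestrel's first-order condition: 426 - 3q_K - (3/2)(q_Y + q_A) = 0.
Adding the 3 conditions: 985 − 3Q − 3Q = 0, i.e. Q = 985/6.
Back-substituting: q_Y = (283 − 985/4)/(3/2) = 49/2, q_A = (276 − 985/4)/(3/2) = 119/6, q_K = (426 − 985/4)/(3/2) = 719/6.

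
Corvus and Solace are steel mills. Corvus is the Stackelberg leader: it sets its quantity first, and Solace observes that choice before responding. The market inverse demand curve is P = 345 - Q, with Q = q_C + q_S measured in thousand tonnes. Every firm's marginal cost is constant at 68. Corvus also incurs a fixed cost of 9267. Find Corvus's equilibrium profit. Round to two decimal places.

Solve by backward induction. Given q_C, the follower Solace maximises π_S = (345 - q_C - q_S)q_S - 68q_S.
∂π_S/∂q_S = 277 - q_C - 2q_S = 0 gives the reaction function q_S = (277 - q_C)/2.
Corvus substitutes q_S(q_C) into its own profit: π_C = q_C(345 - q_C - (277 - q_C)/2) - 68q_C = (413/2 - (1/2)q_C)q_C - 68q_C.
Maximising: ∂π_C/∂q_C = 277/2 - q_C = 0, giving q_C = 277/2.
Then q_S = (277 - 277/2)/2 = 277/4.
Price P = 345 - 831/4 = 549/4.
Corvus's profit: (549/4 - 68)·(277/2) - 9267 = 324.1250.

324.13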